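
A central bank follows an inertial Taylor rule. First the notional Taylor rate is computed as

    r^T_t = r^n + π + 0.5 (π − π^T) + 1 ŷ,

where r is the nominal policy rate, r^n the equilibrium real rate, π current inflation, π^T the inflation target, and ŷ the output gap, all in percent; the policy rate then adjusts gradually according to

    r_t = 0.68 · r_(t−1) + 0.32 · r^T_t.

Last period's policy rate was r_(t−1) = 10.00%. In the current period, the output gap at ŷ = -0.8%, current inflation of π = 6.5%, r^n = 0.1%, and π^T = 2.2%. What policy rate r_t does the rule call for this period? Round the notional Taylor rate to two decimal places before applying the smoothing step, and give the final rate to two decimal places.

9.34%

r^T_t = 0.1 + 6.5 + 0.5 × (6.5 − 2.2) + 1 × (-0.8)
   = 0.1 + 6.5 + 2.15 − 0.8 = 7.95
r_t = 0.68 × 10.00 + 0.32 × 7.95 = 6.8 + 2.544 = 9.34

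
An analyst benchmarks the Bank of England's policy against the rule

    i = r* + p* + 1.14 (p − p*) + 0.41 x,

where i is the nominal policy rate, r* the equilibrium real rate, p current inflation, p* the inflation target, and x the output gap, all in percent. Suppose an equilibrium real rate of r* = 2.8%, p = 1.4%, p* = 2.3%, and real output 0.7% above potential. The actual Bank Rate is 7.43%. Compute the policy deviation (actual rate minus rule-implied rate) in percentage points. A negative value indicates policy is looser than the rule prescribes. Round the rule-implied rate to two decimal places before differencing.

3.07 pp

Output 0.7% above potential → x = 0.7.
i = 2.8 + 2.3 + 1.14 × (1.4 − 2.3) + 0.41 × 0.7
   = 2.8 + 2.3 − 1.026 + 0.287 = 4.36
Deviation = 7.43 − 4.36 = 3.07 pp.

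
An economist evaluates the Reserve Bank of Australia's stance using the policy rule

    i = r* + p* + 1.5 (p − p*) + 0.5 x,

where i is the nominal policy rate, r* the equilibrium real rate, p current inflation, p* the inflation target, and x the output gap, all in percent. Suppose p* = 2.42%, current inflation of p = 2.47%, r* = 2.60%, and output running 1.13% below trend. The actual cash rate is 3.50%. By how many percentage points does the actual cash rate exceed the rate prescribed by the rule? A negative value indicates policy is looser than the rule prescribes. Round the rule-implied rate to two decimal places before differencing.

Output 1.13% below potential → x = -1.13.
i = 2.60 + 2.42 + 1.5 × (2.47 − 2.42) + 0.5 × (-1.13)
   = 2.60 + 2.42 + 0.075 − 0.565 = 4.53
Deviation = 3.50 − 4.53 = -1.03 pp.

-1.03 pp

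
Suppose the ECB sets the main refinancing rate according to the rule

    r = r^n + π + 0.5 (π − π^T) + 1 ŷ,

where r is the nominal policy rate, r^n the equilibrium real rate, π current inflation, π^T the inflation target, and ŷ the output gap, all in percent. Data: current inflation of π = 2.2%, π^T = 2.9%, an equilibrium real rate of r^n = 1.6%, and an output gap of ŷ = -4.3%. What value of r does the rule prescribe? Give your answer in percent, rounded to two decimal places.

r = 1.6 + 2.2 + 0.5 × (2.2 − 2.9) + 1 × (-4.3)
   = 1.6 + 2.2 − 0.35 − 4.3 = -0.85

-0.85%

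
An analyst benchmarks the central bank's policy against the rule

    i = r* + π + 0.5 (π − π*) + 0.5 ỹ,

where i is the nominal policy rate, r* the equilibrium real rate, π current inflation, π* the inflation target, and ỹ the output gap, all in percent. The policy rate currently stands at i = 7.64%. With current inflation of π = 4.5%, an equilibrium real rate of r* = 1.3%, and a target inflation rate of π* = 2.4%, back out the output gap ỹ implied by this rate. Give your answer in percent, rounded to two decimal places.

0.5 ỹ = 7.64 − 1.3 − 4.5 − 0.5 × (4.5 − 2.4) = 0.79
ỹ = 0.79 / 0.5 = 1.58

1.58%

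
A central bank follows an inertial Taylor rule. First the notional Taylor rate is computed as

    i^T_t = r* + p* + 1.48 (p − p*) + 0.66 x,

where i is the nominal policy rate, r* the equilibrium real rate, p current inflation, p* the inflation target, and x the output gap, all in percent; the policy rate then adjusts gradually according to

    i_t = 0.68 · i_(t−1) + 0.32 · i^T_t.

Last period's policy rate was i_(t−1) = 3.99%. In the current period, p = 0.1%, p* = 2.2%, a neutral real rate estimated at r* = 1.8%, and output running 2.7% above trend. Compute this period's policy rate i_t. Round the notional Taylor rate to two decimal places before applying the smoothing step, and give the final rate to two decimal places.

3.57%

Output 2.7% above potential → x = 2.7.
i^T_t = 1.8 + 2.2 + 1.48 × (0.1 − 2.2) + 0.66 × 2.7
   = 1.8 + 2.2 − 3.108 + 1.782 = 2.67
i_t = 0.68 × 3.99 + 0.32 × 2.67 = 2.7132 + 0.8544 = 3.57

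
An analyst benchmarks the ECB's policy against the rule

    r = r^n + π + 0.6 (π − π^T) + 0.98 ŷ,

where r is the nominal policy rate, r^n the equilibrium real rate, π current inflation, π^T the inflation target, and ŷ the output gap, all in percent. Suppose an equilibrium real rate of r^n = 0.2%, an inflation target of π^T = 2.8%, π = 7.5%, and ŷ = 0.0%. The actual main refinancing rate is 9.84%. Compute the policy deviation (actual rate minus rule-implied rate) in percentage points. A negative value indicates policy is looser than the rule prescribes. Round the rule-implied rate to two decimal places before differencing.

r = 0.2 + 7.5 + 0.6 × (7.5 − 2.8) + 0.98 × 0.0
   = 0.2 + 7.5 + 2.82 + 0 = 10.52
Deviation = 9.84 − 10.52 = -0.68 pp.

-0.68 pp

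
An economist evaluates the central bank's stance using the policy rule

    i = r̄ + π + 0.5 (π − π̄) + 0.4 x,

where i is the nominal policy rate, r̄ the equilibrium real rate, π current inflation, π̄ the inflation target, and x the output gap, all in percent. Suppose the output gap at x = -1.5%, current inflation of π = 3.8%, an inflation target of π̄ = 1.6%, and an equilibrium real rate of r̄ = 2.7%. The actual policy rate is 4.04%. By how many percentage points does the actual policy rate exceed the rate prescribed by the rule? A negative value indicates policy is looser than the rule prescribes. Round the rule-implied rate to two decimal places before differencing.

-2.96 pp

i = 2.7 + 3.8 + 0.5 × (3.8 − 1.6) + 0.4 × (-1.5)
   = 2.7 + 3.8 + 1.1 − 0.6 = 7.00
Deviation = 4.04 − 7.00 = -2.96 pp.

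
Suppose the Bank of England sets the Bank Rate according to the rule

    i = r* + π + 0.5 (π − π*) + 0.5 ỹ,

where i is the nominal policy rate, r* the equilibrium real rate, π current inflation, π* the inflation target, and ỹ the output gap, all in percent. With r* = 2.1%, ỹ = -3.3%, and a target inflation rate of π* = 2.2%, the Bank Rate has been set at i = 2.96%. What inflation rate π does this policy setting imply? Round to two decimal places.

2.41%

Collecting π: i = r* + (1 + 0.5) π − 0.5 π* + 0.5 ỹ
1.5 π = 2.96 − 2.1 + 0.5 × 2.2 − 0.5 × (-3.3) = 3.61
π = 3.61 / 1.5 = 2.41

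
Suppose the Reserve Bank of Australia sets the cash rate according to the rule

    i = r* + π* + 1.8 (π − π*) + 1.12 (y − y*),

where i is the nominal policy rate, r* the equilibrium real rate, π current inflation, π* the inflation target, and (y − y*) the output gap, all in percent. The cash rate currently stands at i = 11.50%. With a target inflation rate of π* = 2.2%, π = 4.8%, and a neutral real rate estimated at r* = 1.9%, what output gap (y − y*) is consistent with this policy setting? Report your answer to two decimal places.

2.43%

1.12 (y − y*) = 11.50 − 1.9 − 2.2 − 1.8 × (4.8 − 2.2) = 2.72
(y − y*) = 2.72 / 1.12 = 2.43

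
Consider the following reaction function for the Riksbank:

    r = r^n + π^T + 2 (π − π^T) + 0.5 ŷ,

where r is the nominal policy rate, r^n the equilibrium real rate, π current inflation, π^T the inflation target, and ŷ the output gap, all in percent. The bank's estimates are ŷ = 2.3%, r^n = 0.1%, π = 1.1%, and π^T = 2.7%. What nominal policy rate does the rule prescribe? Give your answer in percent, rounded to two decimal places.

r = 0.1 + 2.7 + 2 × (1.1 − 2.7) + 0.5 × 2.3
   = 0.1 + 2.7 − 3.2 + 1.15 = 0.75

0.75%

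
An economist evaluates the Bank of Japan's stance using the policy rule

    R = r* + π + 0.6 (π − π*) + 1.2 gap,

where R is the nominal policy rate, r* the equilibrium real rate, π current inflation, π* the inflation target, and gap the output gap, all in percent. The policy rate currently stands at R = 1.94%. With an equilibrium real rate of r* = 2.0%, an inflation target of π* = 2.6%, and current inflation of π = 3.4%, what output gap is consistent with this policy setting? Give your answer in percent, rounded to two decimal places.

-3.28%

1.2 gap = 1.94 − 2.0 − 3.4 − 0.6 × (3.4 − 2.6) = -3.94
gap = -3.94 / 1.2 = -3.28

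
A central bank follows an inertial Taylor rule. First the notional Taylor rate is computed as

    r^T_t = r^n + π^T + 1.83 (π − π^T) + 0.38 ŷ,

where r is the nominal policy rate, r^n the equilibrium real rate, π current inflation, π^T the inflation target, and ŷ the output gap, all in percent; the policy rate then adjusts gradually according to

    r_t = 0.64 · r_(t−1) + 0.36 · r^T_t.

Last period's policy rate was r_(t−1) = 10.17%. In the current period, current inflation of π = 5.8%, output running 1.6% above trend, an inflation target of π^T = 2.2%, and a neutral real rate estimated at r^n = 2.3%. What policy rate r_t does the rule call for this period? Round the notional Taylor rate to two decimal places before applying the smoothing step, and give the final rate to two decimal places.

Output 1.6% above potential → ŷ = 1.6.
r^T_t = 2.3 + 2.2 + 1.83 × (5.8 − 2.2) + 0.38 × 1.6
   = 2.3 + 2.2 + 6.588 + 0.608 = 11.70
r_t = 0.64 × 10.17 + 0.36 × 11.70 = 6.5088 + 4.212 = 10.72

10.72%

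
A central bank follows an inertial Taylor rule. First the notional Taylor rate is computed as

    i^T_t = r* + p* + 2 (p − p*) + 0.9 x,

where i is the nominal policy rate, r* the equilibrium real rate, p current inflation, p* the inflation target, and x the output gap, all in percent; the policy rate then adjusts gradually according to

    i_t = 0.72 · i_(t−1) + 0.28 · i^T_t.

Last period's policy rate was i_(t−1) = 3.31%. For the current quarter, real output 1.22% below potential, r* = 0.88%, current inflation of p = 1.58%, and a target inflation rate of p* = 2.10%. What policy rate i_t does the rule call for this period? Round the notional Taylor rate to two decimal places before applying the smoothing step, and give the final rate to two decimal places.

Output 1.22% below potential → x = -1.22.
i^T_t = 0.88 + 2.10 + 2 × (1.58 − 2.10) + 0.9 × (-1.22)
   = 0.88 + 2.1 − 1.04 − 1.098 = 0.84
i_t = 0.72 × 3.31 + 0.28 × 0.84 = 2.3832 + 0.2352 = 2.62

2.62%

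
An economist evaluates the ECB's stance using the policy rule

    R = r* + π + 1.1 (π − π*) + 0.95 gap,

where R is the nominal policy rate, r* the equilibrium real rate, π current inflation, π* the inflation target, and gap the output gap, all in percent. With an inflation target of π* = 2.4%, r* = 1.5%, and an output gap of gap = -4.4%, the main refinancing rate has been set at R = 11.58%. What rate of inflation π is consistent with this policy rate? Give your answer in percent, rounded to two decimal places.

Collecting π: R = r* + (1 + 1.1) π − 1.1 π* + 0.95 gap
2.1 π = 11.58 − 1.5 + 1.1 × 2.4 − 0.95 × (-4.4) = 16.9
π = 16.9 / 2.1 = 8.05

8.05%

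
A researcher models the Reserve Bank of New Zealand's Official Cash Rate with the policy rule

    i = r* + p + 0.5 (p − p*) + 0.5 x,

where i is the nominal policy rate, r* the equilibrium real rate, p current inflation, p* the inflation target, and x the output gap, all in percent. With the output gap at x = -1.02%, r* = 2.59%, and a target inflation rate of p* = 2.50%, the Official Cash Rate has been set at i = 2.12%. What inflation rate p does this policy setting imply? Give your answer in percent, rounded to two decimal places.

Collecting p: i = r* + (1 + 0.5) p − 0.5 p* + 0.5 x
1.5 p = 2.12 − 2.59 + 0.5 × 2.50 − 0.5 × (-1.02) = 1.29
p = 1.29 / 1.5 = 0.86

0.86%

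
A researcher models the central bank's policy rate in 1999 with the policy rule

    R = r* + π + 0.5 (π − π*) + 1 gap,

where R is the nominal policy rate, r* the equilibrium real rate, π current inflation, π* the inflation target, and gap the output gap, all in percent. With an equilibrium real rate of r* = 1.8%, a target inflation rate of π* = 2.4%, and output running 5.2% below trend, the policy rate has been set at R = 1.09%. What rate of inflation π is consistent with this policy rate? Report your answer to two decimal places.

3.79%

Output 5.2% below potential → gap = -5.2.
Collecting π: R = r* + (1 + 0.5) π − 0.5 π* + 1 gap
1.5 π = 1.09 − 1.8 + 0.5 × 2.4 − 1 × (-5.2) = 5.69
π = 5.69 / 1.5 = 3.79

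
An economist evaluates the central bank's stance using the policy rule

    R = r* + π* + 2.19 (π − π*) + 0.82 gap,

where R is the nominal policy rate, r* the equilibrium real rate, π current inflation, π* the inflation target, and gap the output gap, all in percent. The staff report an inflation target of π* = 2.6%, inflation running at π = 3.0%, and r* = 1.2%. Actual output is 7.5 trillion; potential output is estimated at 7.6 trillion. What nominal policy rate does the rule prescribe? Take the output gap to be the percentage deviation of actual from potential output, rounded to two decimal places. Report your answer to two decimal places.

3.59%

Output gap = 100 × (7.5 − 7.6) / 7.6 = -1.32%.
R = 1.20 + 2.60 + 2.19 × (3.00 − 2.60) + 0.82 × (-1.32)
   = 1.20 + 2.6 + 0.876 − 1.0824 = 3.59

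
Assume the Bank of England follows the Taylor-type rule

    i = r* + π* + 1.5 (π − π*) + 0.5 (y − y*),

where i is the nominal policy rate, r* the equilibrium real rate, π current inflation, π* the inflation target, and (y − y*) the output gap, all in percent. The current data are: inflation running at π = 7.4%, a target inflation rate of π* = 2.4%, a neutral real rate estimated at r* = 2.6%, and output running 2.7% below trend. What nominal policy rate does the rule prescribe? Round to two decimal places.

Output 2.7% below potential → (y − y*) = -2.7.
i = 2.6 + 2.4 + 1.5 × (7.4 − 2.4) + 0.5 × (-2.7)
   = 2.6 + 2.4 + 7.5 − 1.35 = 11.15

11.15%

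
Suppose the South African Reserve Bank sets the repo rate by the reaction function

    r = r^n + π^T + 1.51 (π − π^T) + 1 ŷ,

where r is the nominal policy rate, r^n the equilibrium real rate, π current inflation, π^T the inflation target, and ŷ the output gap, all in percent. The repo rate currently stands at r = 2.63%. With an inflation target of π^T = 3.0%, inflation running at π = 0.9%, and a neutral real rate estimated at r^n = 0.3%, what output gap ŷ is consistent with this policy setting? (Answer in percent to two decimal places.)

1 ŷ = 2.63 − 0.3 − 3.0 − 1.51 × (0.9 − 3.0) = 2.501
ŷ = 2.501 / 1 = 2.50

2.50%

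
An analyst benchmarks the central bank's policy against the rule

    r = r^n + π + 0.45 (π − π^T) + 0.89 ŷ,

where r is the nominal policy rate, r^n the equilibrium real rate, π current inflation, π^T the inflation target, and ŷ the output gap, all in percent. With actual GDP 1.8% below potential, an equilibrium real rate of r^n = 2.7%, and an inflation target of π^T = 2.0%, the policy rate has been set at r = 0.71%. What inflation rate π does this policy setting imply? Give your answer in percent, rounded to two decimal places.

0.35%

Output 1.8% below potential → ŷ = -1.8.
Collecting π: r = r^n + (1 + 0.45) π − 0.45 π^T + 0.89 ŷ
1.45 π = 0.71 − 2.7 + 0.45 × 2.0 − 0.89 × (-1.8) = 0.512
π = 0.512 / 1.45 = 0.35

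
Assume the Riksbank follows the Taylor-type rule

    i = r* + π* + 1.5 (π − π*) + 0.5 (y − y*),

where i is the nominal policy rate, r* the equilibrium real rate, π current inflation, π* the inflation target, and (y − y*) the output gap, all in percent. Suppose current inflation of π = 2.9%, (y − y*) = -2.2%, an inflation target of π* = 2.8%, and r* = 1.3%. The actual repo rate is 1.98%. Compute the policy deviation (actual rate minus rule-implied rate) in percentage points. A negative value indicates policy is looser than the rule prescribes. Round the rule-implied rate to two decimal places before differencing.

i = 1.3 + 2.8 + 1.5 × (2.9 − 2.8) + 0.5 × (-2.2)
   = 1.3 + 2.8 + 0.15 − 1.1 = 3.15
Deviation = 1.98 − 3.15 = -1.17 pp.

-1.17 pp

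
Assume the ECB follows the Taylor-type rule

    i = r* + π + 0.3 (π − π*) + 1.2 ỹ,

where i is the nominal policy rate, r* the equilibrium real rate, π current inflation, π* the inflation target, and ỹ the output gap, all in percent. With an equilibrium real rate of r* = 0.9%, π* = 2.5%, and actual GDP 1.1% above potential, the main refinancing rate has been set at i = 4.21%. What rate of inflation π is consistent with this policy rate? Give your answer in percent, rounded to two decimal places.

2.11%

Output 1.1% above potential → ỹ = 1.1.
Collecting π: i = r* + (1 + 0.3) π − 0.3 π* + 1.2 ỹ
1.3 π = 4.21 − 0.9 + 0.3 × 2.5 − 1.2 × 1.1 = 2.74
π = 2.74 / 1.3 = 2.11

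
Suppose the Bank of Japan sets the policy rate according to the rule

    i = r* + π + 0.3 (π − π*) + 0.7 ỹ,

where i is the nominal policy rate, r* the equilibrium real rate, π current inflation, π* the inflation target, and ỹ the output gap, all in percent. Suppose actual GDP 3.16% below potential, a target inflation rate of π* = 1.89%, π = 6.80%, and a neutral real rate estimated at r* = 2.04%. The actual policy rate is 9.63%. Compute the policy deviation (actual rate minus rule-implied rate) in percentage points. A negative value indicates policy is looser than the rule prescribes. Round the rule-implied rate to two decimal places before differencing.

Output 3.16% below potential → ỹ = -3.16.
i = 2.04 + 6.80 + 0.3 × (6.80 − 1.89) + 0.7 × (-3.16)
   = 2.04 + 6.8 + 1.473 − 2.212 = 8.10
Deviation = 9.63 − 8.10 = 1.53 pp.

1.53 pp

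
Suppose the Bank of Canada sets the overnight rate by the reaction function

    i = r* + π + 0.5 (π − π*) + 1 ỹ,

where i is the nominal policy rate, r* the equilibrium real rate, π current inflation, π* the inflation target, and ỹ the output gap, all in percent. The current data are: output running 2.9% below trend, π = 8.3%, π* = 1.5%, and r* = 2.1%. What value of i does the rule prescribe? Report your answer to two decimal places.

10.90%

Output 2.9% below potential → ỹ = -2.9.
i = 2.1 + 8.3 + 0.5 × (8.3 − 1.5) + 1 × (-2.9)
   = 2.1 + 8.3 + 3.4 − 2.9 = 10.90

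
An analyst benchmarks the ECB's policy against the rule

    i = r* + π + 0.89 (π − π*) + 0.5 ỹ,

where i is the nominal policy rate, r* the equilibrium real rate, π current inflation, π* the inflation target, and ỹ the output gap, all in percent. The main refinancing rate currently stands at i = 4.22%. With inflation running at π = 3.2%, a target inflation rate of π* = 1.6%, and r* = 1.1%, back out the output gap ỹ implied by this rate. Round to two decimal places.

-3.01%

0.5 ỹ = 4.22 − 1.1 − 3.2 − 0.89 × (3.2 − 1.6) = -1.504
ỹ = -1.504 / 0.5 = -3.01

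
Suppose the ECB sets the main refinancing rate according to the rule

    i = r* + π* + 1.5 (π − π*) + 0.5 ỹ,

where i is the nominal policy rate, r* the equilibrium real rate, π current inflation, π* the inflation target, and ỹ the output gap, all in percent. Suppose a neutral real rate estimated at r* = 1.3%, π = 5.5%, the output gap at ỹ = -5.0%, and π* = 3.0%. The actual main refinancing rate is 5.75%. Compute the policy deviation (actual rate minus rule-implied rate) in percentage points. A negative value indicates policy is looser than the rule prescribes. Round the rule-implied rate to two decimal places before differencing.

0.20 pp

i = 1.3 + 3.0 + 1.5 × (5.5 − 3.0) + 0.5 × (-5.0)
   = 1.3 + 3 + 3.75 − 2.5 = 5.55
Deviation = 5.75 − 5.55 = 0.20 pp.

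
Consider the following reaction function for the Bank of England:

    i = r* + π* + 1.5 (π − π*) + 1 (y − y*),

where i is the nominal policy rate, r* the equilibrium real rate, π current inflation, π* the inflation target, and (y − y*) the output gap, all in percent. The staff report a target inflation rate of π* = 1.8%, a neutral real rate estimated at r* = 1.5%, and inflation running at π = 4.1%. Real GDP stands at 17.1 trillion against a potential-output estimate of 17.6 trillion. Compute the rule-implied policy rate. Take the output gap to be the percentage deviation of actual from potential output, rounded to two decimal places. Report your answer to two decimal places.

Output gap = 100 × (17.1 − 17.6) / 17.6 = -2.84%.
i = 1.50 + 1.80 + 1.5 × (4.10 − 1.80) + 1 × (-2.84)
   = 1.50 + 1.8 + 3.45 − 2.84 = 3.91

3.91%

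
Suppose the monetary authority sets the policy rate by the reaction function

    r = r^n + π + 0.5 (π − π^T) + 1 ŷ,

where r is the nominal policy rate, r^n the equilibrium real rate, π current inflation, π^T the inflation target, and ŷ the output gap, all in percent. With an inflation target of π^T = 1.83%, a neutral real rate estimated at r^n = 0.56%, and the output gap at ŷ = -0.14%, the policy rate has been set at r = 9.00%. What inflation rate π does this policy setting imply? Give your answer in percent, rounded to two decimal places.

Collecting π: r = r^n + (1 + 0.5) π − 0.5 π^T + 1 ŷ
1.5 π = 9.00 − 0.56 + 0.5 × 1.83 − 1 × (-0.14) = 9.495
π = 9.495 / 1.5 = 6.33

6.33%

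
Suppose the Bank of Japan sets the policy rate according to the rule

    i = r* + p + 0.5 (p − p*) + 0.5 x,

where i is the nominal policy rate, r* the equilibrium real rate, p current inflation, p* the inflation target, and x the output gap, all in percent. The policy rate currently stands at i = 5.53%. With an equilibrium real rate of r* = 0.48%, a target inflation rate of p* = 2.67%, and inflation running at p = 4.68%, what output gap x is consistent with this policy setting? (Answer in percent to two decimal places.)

-1.27%

0.5 x = 5.53 − 0.48 − 4.68 − 0.5 × (4.68 − 2.67) = -0.635
x = -0.635 / 0.5 = -1.27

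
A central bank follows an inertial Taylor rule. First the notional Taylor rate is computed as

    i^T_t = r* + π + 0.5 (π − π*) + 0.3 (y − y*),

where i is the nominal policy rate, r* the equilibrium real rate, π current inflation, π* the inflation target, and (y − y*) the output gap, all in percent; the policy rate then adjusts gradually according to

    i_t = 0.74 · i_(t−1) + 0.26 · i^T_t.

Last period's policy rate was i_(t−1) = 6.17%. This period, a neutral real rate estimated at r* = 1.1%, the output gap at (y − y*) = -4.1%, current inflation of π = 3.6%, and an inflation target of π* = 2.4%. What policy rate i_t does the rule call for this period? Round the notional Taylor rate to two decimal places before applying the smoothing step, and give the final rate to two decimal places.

i^T_t = 1.1 + 3.6 + 0.5 × (3.6 − 2.4) + 0.3 × (-4.1)
   = 1.1 + 3.6 + 0.6 − 1.23 = 4.07
i_t = 0.74 × 6.17 + 0.26 × 4.07 = 4.5658 + 1.0582 = 5.62

5.62%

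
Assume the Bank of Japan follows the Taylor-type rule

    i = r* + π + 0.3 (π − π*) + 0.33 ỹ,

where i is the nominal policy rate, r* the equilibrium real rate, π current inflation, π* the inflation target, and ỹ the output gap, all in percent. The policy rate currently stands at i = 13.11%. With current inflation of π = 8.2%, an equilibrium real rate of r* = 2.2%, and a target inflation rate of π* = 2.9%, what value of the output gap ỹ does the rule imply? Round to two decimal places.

3.39%

0.33 ỹ = 13.11 − 2.2 − 8.2 − 0.3 × (8.2 − 2.9) = 1.12
ỹ = 1.12 / 0.33 = 3.39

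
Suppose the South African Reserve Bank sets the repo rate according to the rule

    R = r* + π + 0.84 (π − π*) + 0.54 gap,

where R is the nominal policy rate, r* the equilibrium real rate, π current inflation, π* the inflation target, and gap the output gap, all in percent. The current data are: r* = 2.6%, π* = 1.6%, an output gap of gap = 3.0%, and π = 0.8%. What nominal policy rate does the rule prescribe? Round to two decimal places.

R = 2.6 + 0.8 + 0.84 × (0.8 − 1.6) + 0.54 × 3.0
   = 2.6 + 0.8 − 0.672 + 1.62 = 4.35

4.35%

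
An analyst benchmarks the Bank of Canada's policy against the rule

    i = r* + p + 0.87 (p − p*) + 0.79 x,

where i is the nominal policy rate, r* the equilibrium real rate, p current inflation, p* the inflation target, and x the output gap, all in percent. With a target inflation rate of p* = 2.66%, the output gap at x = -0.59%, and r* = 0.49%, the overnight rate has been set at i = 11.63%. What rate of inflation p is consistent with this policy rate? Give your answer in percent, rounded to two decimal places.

7.44%

Collecting p: i = r* + (1 + 0.87) p − 0.87 p* + 0.79 x
1.87 p = 11.63 − 0.49 + 0.87 × 2.66 − 0.79 × (-0.59) = 13.9203
p = 13.9203 / 1.87 = 7.44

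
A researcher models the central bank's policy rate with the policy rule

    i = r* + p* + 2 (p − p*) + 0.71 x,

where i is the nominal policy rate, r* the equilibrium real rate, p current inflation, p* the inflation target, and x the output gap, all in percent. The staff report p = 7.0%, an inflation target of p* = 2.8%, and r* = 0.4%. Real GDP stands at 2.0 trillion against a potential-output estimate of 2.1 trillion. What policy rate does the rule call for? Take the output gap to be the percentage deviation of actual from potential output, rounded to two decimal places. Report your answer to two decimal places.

8.22%

Output gap = 100 × (2.0 − 2.1) / 2.1 = -4.76%.
i = 0.40 + 2.80 + 2 × (7.00 − 2.80) + 0.71 × (-4.76)
   = 0.40 + 2.8 + 8.4 − 3.3796 = 8.22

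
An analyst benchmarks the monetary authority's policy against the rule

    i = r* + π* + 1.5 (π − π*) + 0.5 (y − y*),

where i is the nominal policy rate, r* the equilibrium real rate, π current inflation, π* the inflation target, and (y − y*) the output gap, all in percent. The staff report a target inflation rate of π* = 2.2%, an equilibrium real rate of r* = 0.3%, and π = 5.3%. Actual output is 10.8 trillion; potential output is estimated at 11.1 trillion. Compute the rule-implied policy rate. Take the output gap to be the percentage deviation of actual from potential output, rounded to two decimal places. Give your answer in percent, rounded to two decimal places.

Output gap = 100 × (10.8 − 11.1) / 11.1 = -2.70%.
i = 0.30 + 2.20 + 1.5 × (5.30 − 2.20) + 0.5 × (-2.70)
   = 0.30 + 2.2 + 4.65 − 1.35 = 5.80

5.80%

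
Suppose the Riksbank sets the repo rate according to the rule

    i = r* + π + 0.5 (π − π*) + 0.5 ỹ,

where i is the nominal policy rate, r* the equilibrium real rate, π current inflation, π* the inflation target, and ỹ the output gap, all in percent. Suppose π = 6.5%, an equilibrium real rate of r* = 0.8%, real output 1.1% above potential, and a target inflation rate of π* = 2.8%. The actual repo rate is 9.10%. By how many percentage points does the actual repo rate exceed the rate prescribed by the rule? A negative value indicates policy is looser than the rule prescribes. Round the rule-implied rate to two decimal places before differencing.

Output 1.1% above potential → ỹ = 1.1.
i = 0.8 + 6.5 + 0.5 × (6.5 − 2.8) + 0.5 × 1.1
   = 0.8 + 6.5 + 1.85 + 0.55 = 9.70
Deviation = 9.10 − 9.70 = -0.60 pp.

-0.60 pp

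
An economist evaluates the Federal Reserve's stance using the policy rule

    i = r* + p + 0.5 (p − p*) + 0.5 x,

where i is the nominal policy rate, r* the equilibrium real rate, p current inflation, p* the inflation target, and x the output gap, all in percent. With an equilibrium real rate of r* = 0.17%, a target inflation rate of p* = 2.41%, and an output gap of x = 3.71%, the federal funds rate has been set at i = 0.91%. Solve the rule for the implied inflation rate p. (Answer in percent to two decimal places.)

Collecting p: i = r* + (1 + 0.5) p − 0.5 p* + 0.5 x
1.5 p = 0.91 − 0.17 + 0.5 × 2.41 − 0.5 × 3.71 = 0.09
p = 0.09 / 1.5 = 0.06

0.06%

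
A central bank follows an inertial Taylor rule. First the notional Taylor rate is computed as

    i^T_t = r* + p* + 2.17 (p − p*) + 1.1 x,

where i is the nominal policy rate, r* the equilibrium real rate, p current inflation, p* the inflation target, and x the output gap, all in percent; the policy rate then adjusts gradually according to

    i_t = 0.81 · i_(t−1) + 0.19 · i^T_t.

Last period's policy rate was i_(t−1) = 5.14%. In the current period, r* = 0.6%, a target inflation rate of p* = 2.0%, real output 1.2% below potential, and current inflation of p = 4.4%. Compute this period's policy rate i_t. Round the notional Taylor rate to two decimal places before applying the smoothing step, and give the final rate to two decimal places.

5.40%

Output 1.2% below potential → x = -1.2.
i^T_t = 0.6 + 2.0 + 2.17 × (4.4 − 2.0) + 1.1 × (-1.2)
   = 0.6 + 2 + 5.208 − 1.32 = 6.49
i_t = 0.81 × 5.14 + 0.19 × 6.49 = 4.1634 + 1.2331 = 5.40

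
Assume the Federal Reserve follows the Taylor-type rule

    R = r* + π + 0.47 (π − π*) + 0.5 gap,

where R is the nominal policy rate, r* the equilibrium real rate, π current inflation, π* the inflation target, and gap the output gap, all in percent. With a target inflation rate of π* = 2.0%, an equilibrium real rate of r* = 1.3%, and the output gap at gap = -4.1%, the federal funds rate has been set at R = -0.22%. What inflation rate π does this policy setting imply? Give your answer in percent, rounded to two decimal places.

Collecting π: R = r* + (1 + 0.47) π − 0.47 π* + 0.5 gap
1.47 π = -0.22 − 1.3 + 0.47 × 2.0 − 0.5 × (-4.1) = 1.47
π = 1.47 / 1.47 = 1.00

1.00%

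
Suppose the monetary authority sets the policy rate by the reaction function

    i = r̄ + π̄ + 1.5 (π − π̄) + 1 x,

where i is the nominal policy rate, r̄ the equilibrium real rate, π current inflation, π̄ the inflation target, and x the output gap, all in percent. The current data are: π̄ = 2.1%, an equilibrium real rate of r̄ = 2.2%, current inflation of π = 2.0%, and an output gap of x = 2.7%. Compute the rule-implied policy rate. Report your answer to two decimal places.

6.85%

i = 2.2 + 2.1 + 1.5 × (2.0 − 2.1) + 1 × 2.7
   = 2.2 + 2.1 − 0.15 + 2.7 = 6.85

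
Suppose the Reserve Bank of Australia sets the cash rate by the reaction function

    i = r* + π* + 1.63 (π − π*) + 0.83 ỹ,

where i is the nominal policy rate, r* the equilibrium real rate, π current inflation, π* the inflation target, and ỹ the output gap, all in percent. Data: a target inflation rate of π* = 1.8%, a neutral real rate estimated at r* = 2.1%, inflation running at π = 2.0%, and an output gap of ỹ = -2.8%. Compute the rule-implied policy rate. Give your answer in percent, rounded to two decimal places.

1.90%

i = 2.1 + 1.8 + 1.63 × (2.0 − 1.8) + 0.83 × (-2.8)
   = 2.1 + 1.8 + 0.326 − 2.324 = 1.90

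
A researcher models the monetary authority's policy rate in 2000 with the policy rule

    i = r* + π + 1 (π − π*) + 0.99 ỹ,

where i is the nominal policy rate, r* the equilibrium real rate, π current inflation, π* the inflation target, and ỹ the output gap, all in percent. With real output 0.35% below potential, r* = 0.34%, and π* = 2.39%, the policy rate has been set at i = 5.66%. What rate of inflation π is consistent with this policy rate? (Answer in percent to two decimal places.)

4.03%

Output 0.35% below potential → ỹ = -0.35.
Collecting π: i = r* + (1 + 1) π − 1 π* + 0.99 ỹ
2 π = 5.66 − 0.34 + 1 × 2.39 − 0.99 × (-0.35) = 8.0565
π = 8.0565 / 2 = 4.03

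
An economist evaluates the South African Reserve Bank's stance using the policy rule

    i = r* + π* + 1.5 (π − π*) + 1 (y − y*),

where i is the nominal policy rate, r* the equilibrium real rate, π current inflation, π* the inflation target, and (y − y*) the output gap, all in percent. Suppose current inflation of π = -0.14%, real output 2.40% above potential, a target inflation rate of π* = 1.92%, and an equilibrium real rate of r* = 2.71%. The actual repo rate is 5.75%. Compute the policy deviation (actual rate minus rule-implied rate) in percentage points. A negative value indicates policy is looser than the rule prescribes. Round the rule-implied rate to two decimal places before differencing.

1.81 pp

Output 2.40% above potential → (y − y*) = 2.40.
i = 2.71 + 1.92 + 1.5 × (-0.14 − 1.92) + 1 × 2.40
   = 2.71 + 1.92 − 3.09 + 2.4 = 3.94
Deviation = 5.75 − 3.94 = 1.81 pp.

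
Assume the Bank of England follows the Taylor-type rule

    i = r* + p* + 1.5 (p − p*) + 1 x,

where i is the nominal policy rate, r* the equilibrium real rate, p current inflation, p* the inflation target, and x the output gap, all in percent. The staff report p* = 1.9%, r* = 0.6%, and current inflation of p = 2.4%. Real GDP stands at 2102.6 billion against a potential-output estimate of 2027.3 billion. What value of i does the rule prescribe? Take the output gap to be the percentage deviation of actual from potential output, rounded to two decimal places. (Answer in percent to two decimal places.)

6.96%

Output gap = 100 × (2102.6 − 2027.3) / 2027.3 = 3.71%.
i = 0.60 + 1.90 + 1.5 × (2.40 − 1.90) + 1 × 3.71
   = 0.60 + 1.9 + 0.75 + 3.71 = 6.96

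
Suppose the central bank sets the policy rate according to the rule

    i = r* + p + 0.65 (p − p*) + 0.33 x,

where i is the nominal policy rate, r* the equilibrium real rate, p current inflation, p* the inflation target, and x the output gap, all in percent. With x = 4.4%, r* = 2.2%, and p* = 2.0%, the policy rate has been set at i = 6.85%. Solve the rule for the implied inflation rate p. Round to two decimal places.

Collecting p: i = r* + (1 + 0.65) p − 0.65 p* + 0.33 x
1.65 p = 6.85 − 2.2 + 0.65 × 2.0 − 0.33 × 4.4 = 4.498
p = 4.498 / 1.65 = 2.73

2.73%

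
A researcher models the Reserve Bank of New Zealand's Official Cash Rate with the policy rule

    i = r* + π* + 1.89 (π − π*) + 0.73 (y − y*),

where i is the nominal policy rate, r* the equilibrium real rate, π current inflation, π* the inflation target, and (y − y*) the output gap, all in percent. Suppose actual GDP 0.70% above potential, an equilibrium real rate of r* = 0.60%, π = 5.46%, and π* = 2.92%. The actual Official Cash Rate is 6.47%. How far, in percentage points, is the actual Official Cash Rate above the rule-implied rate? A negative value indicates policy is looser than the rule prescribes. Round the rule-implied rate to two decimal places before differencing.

Output 0.70% above potential → (y − y*) = 0.70.
i = 0.60 + 2.92 + 1.89 × (5.46 − 2.92) + 0.73 × 0.70
   = 0.60 + 2.92 + 4.8006 + 0.511 = 8.83
Deviation = 6.47 − 8.83 = -2.36 pp.

-2.36 pp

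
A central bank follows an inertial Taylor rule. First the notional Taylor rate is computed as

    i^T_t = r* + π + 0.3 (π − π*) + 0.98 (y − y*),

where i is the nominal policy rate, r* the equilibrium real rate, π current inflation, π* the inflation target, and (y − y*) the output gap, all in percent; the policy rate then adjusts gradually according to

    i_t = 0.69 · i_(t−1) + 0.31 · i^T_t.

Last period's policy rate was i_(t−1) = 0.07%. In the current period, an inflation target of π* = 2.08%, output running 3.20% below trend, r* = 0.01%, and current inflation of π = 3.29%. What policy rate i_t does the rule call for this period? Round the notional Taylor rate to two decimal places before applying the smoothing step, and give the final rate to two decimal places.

Output 3.20% below potential → (y − y*) = -3.20.
i^T_t = 0.01 + 3.29 + 0.3 × (3.29 − 2.08) + 0.98 × (-3.20)
   = 0.01 + 3.29 + 0.363 − 3.136 = 0.53
i_t = 0.69 × 0.07 + 0.31 × 0.53 = 0.0483 + 0.1643 = 0.21

0.21%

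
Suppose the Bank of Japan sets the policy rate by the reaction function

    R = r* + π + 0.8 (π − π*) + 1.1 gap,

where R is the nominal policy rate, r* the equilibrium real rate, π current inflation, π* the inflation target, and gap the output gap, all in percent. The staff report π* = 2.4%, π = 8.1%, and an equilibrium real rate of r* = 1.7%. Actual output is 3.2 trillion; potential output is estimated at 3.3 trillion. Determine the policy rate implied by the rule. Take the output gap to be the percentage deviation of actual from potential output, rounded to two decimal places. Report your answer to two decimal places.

11.03%

Output gap = 100 × (3.2 − 3.3) / 3.3 = -3.03%.
R = 1.70 + 8.10 + 0.8 × (8.10 − 2.40) + 1.1 × (-3.03)
   = 1.70 + 8.1 + 4.56 − 3.333 = 11.03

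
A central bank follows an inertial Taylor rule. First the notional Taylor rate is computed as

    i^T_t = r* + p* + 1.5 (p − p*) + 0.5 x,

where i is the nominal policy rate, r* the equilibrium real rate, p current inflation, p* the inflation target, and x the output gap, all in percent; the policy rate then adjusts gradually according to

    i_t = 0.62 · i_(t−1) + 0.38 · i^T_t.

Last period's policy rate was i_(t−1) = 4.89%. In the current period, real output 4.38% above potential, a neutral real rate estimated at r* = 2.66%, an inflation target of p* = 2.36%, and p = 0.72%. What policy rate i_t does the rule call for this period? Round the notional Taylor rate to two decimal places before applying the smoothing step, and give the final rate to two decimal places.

4.84%

Output 4.38% above potential → x = 4.38.
i^T_t = 2.66 + 2.36 + 1.5 × (0.72 − 2.36) + 0.5 × 4.38
   = 2.66 + 2.36 − 2.46 + 2.19 = 4.75
i_t = 0.62 × 4.89 + 0.38 × 4.75 = 3.0318 + 1.805 = 4.84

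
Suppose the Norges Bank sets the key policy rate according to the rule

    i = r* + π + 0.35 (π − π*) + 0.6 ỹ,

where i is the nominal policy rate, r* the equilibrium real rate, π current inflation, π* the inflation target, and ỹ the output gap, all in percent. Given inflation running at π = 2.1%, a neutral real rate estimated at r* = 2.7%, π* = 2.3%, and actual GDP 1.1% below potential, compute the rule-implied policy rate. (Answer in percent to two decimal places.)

4.07%

Output 1.1% below potential → ỹ = -1.1.
i = 2.7 + 2.1 + 0.35 × (2.1 − 2.3) + 0.6 × (-1.1)
   = 2.7 + 2.1 − 0.07 − 0.66 = 4.07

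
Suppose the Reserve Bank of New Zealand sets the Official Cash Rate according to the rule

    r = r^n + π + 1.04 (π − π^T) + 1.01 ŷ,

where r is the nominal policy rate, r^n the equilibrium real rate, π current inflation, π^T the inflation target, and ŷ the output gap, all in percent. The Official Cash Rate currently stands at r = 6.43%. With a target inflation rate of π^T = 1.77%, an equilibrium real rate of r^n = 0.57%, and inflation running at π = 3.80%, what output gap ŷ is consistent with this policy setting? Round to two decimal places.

1.01 ŷ = 6.43 − 0.57 − 3.80 − 1.04 × (3.80 − 1.77) = -0.0512
ŷ = -0.0512 / 1.01 = -0.05

-0.05%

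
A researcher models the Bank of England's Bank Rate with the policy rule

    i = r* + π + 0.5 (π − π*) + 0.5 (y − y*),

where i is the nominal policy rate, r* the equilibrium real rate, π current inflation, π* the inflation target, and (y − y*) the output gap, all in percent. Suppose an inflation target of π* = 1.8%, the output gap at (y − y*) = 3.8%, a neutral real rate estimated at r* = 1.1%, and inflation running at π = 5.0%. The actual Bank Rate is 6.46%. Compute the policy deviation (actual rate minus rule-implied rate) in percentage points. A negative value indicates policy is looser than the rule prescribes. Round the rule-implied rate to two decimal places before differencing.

-3.14 pp

i = 1.1 + 5.0 + 0.5 × (5.0 − 1.8) + 0.5 × 3.8
   = 1.1 + 5 + 1.6 + 1.9 = 9.60
Deviation = 6.46 − 9.60 = -3.14 pp.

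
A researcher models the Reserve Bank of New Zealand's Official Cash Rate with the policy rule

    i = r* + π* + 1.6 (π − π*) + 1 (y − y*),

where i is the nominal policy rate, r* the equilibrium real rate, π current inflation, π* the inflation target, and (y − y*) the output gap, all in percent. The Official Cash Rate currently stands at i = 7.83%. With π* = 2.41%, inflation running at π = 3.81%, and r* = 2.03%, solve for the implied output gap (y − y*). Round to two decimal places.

1 (y − y*) = 7.83 − 2.03 − 2.41 − 1.6 × (3.81 − 2.41) = 1.15
(y − y*) = 1.15 / 1 = 1.15

1.15%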